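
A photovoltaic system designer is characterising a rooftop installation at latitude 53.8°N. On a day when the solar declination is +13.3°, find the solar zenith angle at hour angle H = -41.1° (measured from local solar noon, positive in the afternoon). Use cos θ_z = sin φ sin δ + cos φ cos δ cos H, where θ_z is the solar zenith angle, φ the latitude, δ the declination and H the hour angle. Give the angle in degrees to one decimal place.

With φ = 53.8°, δ = 13.3°, H = -41.10°: sin φ sin δ = 0.1856, cos φ cos δ cos H = 0.4331, so cos θ_z = 0.6187.
θ_z = arccos(0.6187) = 51.78°.

51.8°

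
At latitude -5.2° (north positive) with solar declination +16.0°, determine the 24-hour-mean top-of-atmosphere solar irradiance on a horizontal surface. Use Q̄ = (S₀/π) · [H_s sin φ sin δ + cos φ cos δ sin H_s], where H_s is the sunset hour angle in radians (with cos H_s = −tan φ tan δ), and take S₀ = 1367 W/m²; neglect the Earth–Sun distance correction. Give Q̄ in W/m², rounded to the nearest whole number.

400 W/m²

−tan φ tan δ = −(-0.0910)(0.2867) = 0.0261; H_s = arccos(0.0261) = 88.50°. In radians, H_s = 1.5446.
H_s sin φ sin δ = 1.5446 × -0.0906 × 0.2756 = -0.0386.
cos φ cos δ sin H_s = 0.9959 × 0.9613 × 0.9997 = 0.9571.
Q̄ = (1367/π) × (-0.0386 + 0.9571) = 435.13 × 0.9185 = 399.67 W/m².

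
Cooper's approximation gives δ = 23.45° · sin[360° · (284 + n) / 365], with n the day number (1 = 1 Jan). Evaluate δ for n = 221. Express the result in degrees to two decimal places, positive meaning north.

360 × (284 + 221) / 365 = 498.082°; sin(498.082°) = 0.6681.
δ = 23.45 × 0.6681 = 15.667° ≈ +15.67°.

+15.67°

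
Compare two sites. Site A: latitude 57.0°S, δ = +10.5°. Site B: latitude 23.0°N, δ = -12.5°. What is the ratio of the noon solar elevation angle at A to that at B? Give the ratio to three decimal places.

0.413

A: 90° − |-57.0 − (10.5)| = 22.50°.
B: 90° − |23.0 − (-12.5)| = 54.50°.
Ratio A/B = 22.5000 / 54.5000 = 0.4128.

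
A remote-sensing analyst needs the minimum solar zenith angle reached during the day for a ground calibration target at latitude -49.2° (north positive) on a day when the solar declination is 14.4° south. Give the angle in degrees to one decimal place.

At local solar noon the hour angle is zero, so the zenith angle is |φ − δ| = |-49.2° − (-14.4°)| = 34.8°.

34.8°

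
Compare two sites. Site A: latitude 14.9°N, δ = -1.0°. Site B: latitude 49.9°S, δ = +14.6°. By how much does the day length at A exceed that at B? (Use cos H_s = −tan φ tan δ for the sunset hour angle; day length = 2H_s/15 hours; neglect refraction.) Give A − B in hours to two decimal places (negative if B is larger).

A: H_s = arccos(−tan 14.9° · tan -1.0°) = 89.73°, so 2H_s/15 = 11.9640 h.
B: H_s = arccos(−tan -49.9° · tan 14.6°) = 71.98°, so 2H_s/15 = 9.5973 h.
A − B = 11.9640 − 9.5973 = 2.3667 h.

+2.37 h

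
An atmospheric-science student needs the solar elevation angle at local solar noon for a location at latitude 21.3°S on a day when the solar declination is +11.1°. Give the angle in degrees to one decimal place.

57.6°

At local solar noon the hour angle is zero, so the elevation is 90° − |φ − δ| = 90° − |-21.3° − (11.1°)| = 90° − 32.4° = 57.6°.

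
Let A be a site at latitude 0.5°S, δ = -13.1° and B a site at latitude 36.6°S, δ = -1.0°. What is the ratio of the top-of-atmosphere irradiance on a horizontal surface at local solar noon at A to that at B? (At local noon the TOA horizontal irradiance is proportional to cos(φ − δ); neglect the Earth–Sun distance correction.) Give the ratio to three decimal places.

A: cos θ_z = cos(-0.5° − (-13.1°)) = 0.9759.
B: cos θ_z = cos(-36.6° − (-1.0°)) = 0.8131.
Ratio A/B = 0.9759 / 0.8131 = 1.2002.

1.200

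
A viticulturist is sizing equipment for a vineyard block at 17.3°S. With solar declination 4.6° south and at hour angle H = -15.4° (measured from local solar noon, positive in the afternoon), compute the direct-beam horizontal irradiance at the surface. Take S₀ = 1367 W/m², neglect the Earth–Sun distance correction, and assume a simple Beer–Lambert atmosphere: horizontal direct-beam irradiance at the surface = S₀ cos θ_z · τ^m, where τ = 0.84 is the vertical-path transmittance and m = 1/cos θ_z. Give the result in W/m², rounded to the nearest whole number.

With φ = -17.3°, δ = -4.6°, H = -15.40°: sin φ sin δ = 0.0238, cos φ cos δ cos H = 0.9175, so cos θ_z = 0.9413.
Air mass m = 1/cos θ_z = 1/0.9413 = 1.062; τ^m = 0.84^1.062 = 0.8310.
Surface direct beam = 1367 × 0.9413 × 0.8310 = 1069.30 W/m².

1069 W/m²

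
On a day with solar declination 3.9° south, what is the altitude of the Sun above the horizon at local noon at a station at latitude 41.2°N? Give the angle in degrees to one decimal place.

At local solar noon the hour angle is zero, so the elevation is 90° − |φ − δ| = 90° − |41.2° − (-3.9°)| = 90° − 45.1° = 44.9°.

44.9°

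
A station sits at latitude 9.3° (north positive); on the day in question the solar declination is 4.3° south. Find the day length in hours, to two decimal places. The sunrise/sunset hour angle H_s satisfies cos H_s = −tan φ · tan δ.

11.91 hours

cos H_s = −tan(9.3°) · tan(-4.3°) = 0.0123, so H_s = arccos(0.0123) = 89.30°.
Day length = 2 H_s / 15° h⁻¹ = 178.60° / 15 = 11.907 h.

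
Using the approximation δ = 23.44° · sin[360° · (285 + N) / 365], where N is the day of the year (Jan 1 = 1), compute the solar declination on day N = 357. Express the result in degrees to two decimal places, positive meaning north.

360 × (285 + 357) / 365 = 633.205°; sin(633.205°) = -0.9984.
δ = 23.44 × -0.9984 = -23.402° ≈ -23.40°.

-23.40°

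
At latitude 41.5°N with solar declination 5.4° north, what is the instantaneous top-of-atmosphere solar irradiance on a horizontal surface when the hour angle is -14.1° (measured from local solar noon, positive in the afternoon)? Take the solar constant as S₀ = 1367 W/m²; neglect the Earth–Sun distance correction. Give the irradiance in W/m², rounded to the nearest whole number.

1074 W/m²

cos θ_z = sin(41.5°) sin(5.4°) + cos(41.5°) cos(5.4°) cos(-14.10°) = 0.0624 + 0.7232 = 0.7856.
Top-of-atmosphere irradiance = S₀ cos θ_z = 1367 × 0.7856 = 1073.92 W/m².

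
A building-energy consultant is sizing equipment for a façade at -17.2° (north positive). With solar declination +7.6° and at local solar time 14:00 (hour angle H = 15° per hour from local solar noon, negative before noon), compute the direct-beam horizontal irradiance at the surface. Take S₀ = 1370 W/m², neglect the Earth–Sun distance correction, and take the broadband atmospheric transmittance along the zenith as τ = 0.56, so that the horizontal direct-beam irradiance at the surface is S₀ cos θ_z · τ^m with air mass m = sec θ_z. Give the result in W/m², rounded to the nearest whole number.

Hour angle H = 15° × (14 − 12) = 30.00°.
cos θ_z = sin(-17.2°) sin(7.6°) + cos(-17.2°) cos(7.6°) cos(30.00°) = -0.0391 + 0.8200 = 0.7809.
Air mass m = 1/cos θ_z = 1/0.7809 = 1.281; τ^m = 0.56^1.281 = 0.4758.
Surface direct beam = 1370 × 0.7809 × 0.4758 = 509.03 W/m².

509 W/m²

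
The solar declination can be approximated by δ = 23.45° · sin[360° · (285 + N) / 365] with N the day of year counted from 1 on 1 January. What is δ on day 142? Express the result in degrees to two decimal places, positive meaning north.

+20.54°

360 × (285 + 142) / 365 = 421.151°; sin(421.151°) = 0.8759.
δ = 23.45 × 0.8759 = 20.540° ≈ +20.54°.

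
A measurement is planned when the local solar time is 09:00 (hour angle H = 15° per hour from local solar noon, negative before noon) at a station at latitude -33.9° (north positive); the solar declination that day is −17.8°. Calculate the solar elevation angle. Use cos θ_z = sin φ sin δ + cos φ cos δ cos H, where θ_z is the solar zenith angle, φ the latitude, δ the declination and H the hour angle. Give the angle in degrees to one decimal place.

Hour angle H = 15° × (9 − 12) = -45.00°.
cos θ_z = sin(-33.9°) sin(-17.8°) + cos(-33.9°) cos(-17.8°) cos(-45.00°) = 0.1705 + 0.5588 = 0.7293.
θ_z = arccos(0.7293) = 43.17°, so the elevation is 90° − 43.17° = 46.83°.

46.8°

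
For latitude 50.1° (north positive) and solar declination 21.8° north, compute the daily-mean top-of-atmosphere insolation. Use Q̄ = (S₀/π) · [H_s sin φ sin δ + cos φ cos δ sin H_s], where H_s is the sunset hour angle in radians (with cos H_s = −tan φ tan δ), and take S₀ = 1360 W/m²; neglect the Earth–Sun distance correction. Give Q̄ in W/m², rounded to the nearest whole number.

cos H_s = −tan(50.1°) · tan(21.8°) = -0.4784, so H_s = arccos(-0.4784) = 118.58°. In radians, H_s = 2.0696.
H_s sin φ sin δ = 2.0696 × 0.7672 × 0.3714 = 0.5897.
cos φ cos δ sin H_s = 0.6414 × 0.9285 × 0.8782 = 0.5230.
Q̄ = (1360/π) × (0.5897 + 0.5230) = 432.90 × 1.1127 = 481.69 W/m².

482 W/m²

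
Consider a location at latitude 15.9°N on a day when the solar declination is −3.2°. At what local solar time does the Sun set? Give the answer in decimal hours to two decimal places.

−tan φ tan δ = −(0.2849)(-0.0559) = 0.0159; H_s = arccos(0.0159) = 89.09°.
Sunset is at 12 + H_s/15 = 12 + 5.939 = 17.939 h local solar time.

17.94 h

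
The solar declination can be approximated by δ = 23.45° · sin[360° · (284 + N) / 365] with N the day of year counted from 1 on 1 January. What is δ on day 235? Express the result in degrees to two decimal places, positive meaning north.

360 × (284 + 235) / 365 = 511.890°; sin(511.890°) = 0.4712.
δ = 23.45 × 0.4712 = 11.050° ≈ +11.05°.

+11.05°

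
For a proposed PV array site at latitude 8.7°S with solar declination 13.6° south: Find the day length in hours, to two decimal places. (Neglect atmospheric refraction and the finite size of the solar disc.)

cos H_s = −tan(-8.7°) · tan(-13.6°) = -0.0370, so H_s = arccos(-0.0370) = 92.12°.
Day length = 2 H_s / 15° h⁻¹ = 184.24° / 15 = 12.283 h.

12.28 hours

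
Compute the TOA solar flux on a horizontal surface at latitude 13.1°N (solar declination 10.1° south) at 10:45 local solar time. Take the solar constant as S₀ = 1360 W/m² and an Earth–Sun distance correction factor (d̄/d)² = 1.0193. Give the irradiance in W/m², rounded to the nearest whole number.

Hour angle H = 15° × (10.75 − 12) = -18.75°.
With φ = 13.1°, δ = -10.1°, H = -18.75°: sin φ sin δ = -0.0397, cos φ cos δ cos H = 0.9080, so cos θ_z = 0.8683.
Top-of-atmosphere irradiance = S₀ (d̄/d)² cos θ_z = 1360 × 1.0193 × 0.8683 = 1203.68 W/m².

1204 W/m²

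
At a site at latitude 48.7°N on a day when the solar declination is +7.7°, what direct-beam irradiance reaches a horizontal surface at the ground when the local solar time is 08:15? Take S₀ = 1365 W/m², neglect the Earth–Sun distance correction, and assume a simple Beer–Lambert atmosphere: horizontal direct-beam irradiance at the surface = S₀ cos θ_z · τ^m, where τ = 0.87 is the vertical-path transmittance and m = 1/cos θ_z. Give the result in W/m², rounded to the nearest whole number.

469 W/m²

Hour angle H = 15° × (8.25 − 12) = -56.25°.
With φ = 48.7°, δ = 7.7°, H = -56.25°: sin φ sin δ = 0.1007, cos φ cos δ cos H = 0.3634, so cos θ_z = 0.4641.
Air mass m = 1/cos θ_z = 1/0.4641 = 2.155; τ^m = 0.87^2.155 = 0.7407.
Surface direct beam = 1365 × 0.4641 × 0.7407 = 469.23 W/m².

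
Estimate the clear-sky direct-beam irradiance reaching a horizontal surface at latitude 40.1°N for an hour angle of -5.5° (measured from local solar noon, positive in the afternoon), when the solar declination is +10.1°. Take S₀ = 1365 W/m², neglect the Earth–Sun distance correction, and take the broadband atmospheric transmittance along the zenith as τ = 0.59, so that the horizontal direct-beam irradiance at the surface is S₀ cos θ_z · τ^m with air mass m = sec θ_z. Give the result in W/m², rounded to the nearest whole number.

639 W/m²

cos θ_z = sin(40.1°) sin(10.1°) + cos(40.1°) cos(10.1°) cos(-5.50°) = 0.1130 + 0.7496 = 0.8626.
Air mass m = 1/cos θ_z = 1/0.8626 = 1.159; τ^m = 0.59^1.159 = 0.5425.
Surface direct beam = 1365 × 0.8626 × 0.5425 = 638.77 W/m².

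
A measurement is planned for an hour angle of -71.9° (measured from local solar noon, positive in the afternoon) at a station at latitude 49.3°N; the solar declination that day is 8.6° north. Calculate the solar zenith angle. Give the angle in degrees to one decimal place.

71.7°

cos θ_z = sin(49.3°) sin(8.6°) + cos(49.3°) cos(8.6°) cos(-71.90°) = 0.1134 + 0.2003 = 0.3137.
θ_z = arccos(0.3137) = 71.72°.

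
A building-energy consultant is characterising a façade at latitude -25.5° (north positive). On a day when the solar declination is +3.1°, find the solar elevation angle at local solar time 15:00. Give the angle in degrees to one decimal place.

37.9°

Hour angle H = 15° × (15 − 12) = 45.00°.
cos θ_z = sin φ sin δ + cos φ cos δ cos H = (-0.4305)(0.0541) + (0.9026)(0.9985)(0.7071) = 0.6140.
θ_z = arccos(0.6140) = 52.12°, so the elevation is 90° − 52.12° = 37.88°.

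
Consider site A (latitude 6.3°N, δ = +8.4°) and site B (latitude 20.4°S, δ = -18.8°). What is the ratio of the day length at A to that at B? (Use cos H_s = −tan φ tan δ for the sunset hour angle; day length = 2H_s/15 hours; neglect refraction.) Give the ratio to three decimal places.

A: H_s = arccos(−tan 6.3° · tan 8.4°) = 90.93°, so 2H_s/15 = 12.1240 h.
B: H_s = arccos(−tan -20.4° · tan -18.8°) = 97.27°, so 2H_s/15 = 12.9693 h.
Ratio A/B = 12.1240 / 12.9693 = 0.9348.

0.935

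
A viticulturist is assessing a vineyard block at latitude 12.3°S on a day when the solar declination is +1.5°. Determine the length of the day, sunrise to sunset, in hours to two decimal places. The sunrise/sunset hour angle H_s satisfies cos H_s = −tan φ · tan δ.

11.96 hours

cos H_s = −tan(-12.3°) · tan(1.5°) = 0.0057, so H_s = arccos(0.0057) = 89.67°.
Day length = 2 H_s / 15° h⁻¹ = 179.34° / 15 = 11.956 h.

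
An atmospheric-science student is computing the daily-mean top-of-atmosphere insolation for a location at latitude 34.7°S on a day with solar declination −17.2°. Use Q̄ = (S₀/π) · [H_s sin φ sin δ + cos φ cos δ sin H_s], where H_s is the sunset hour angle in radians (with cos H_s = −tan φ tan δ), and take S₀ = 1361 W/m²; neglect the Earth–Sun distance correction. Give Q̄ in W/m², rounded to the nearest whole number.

cos H_s = −tan(-34.7°) · tan(-17.2°) = -0.2143, so H_s = arccos(-0.2143) = 102.37°. In radians, H_s = 1.7867.
H_s sin φ sin δ = 1.7867 × -0.5693 × -0.2957 = 0.3008.
cos φ cos δ sin H_s = 0.8221 × 0.9553 × 0.9768 = 0.7671.
Q̄ = (1361/π) × (0.3008 + 0.7671) = 433.22 × 1.0679 = 462.64 W/m².

463 W/m²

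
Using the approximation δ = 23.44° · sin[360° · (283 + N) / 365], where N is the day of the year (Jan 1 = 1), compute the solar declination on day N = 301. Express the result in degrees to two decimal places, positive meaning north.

360 × (283 + 301) / 365 = 576.000°; sin(576.000°) = -0.5878.
δ = 23.44 × -0.5878 = -13.778° ≈ -13.78°.

-13.78°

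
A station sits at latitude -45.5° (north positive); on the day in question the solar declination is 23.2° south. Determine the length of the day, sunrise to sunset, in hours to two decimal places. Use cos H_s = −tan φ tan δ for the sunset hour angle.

cos H_s = −tan(-45.5°) · tan(-23.2°) = -0.4361, so H_s = arccos(-0.4361) = 115.86°.
Day length = 2 H_s / 15° h⁻¹ = 231.72° / 15 = 15.448 h.

15.45 hours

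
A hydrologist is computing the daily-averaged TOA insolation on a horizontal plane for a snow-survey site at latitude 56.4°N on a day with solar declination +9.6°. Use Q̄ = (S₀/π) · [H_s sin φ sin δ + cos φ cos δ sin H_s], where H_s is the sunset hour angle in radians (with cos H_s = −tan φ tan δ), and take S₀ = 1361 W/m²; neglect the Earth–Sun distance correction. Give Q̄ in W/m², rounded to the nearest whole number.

339 W/m²

−tan φ tan δ = −(1.5051)(0.1691) = -0.2545; H_s = arccos(-0.2545) = 104.74°. In radians, H_s = 1.8281.
H_s sin φ sin δ = 1.8281 × 0.8329 × 0.1668 = 0.2540.
cos φ cos δ sin H_s = 0.5534 × 0.9860 × 0.9671 = 0.5277.
Q̄ = (1361/π) × (0.2540 + 0.5277) = 433.22 × 0.7817 = 338.65 W/m².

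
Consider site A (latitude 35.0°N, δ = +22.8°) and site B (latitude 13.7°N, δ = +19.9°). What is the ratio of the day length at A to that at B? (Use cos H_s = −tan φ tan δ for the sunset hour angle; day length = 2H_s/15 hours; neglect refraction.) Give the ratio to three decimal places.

1.127

A: H_s = arccos(−tan 35.0° · tan 22.8°) = 107.12°, so 2H_s/15 = 14.2827 h.
B: H_s = arccos(−tan 13.7° · tan 19.9°) = 95.06°, so 2H_s/15 = 12.6747 h.
Ratio A/B = 14.2827 / 12.6747 = 1.1269.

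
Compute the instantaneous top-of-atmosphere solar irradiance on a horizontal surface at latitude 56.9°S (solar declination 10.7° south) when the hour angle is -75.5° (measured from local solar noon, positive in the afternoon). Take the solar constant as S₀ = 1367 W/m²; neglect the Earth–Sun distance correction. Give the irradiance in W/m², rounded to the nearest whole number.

396 W/m²

With φ = -56.9°, δ = -10.7°, H = -75.50°: sin φ sin δ = 0.1555, cos φ cos δ cos H = 0.1344, so cos θ_z = 0.2899.
Top-of-atmosphere irradiance = S₀ cos θ_z = 1367 × 0.2899 = 396.29 W/m².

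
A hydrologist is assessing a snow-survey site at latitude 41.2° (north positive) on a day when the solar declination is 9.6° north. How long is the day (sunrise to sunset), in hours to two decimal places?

13.14 hours

cos H_s = −tan(41.2°) · tan(9.6°) = -0.1481, so H_s = arccos(-0.1481) = 98.52°.
Day length = 2 H_s / 15° h⁻¹ = 197.04° / 15 = 13.136 h.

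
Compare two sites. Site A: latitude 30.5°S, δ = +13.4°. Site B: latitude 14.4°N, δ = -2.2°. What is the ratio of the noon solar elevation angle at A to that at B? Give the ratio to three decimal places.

A: 90° − |-30.5 − (13.4)| = 46.10°.
B: 90° − |14.4 − (-2.2)| = 73.40°.
Ratio A/B = 46.1000 / 73.4000 = 0.6281.

0.628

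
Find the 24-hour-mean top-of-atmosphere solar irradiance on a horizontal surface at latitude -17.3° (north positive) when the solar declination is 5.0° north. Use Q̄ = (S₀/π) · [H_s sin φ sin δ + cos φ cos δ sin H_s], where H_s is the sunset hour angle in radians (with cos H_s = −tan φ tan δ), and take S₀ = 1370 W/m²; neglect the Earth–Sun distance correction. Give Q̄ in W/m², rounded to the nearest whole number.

397 W/m²

cos H_s = −tan(-17.3°) · tan(5.0°) = 0.0272, so H_s = arccos(0.0272) = 88.44°. In radians, H_s = 1.5436.
H_s sin φ sin δ = 1.5436 × -0.2974 × 0.0872 = -0.0400.
cos φ cos δ sin H_s = 0.9548 × 0.9962 × 0.9996 = 0.9508.
Q̄ = (1370/π) × (-0.0400 + 0.9508) = 436.08 × 0.9108 = 397.18 W/m².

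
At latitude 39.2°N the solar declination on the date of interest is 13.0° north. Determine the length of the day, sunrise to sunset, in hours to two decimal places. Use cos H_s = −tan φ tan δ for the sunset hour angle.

13.45 hours

cos H_s = −tan(39.2°) · tan(13.0°) = -0.1883, so H_s = arccos(-0.1883) = 100.85°.
Day length = 2 H_s / 15° h⁻¹ = 201.70° / 15 = 13.447 h.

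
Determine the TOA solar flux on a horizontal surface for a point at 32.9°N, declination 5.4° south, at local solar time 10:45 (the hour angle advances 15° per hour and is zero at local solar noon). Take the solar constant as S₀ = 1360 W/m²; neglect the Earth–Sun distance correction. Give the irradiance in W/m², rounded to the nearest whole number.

1007 W/m²

Hour angle H = 15° × (10.75 − 12) = -18.75°.
cos θ_z = sin(32.9°) sin(-5.4°) + cos(32.9°) cos(-5.4°) cos(-18.75°) = -0.0511 + 0.7915 = 0.7404.
Top-of-atmosphere irradiance = S₀ cos θ_z = 1360 × 0.7404 = 1006.94 W/m².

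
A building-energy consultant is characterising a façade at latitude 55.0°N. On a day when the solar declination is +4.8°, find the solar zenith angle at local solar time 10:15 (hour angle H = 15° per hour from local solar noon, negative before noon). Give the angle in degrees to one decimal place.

54.5°

Hour angle H = 15° × (10.25 − 12) = -26.25°.
cos θ_z = sin φ sin δ + cos φ cos δ cos H = (0.8192)(0.0837) + (0.5736)(0.9965)(0.8969) = 0.5812.
θ_z = arccos(0.5812) = 54.47°.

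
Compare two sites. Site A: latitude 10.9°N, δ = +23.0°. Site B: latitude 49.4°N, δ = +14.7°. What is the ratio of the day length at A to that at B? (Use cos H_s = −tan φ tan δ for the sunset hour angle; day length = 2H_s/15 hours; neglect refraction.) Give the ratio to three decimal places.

0.878

A: H_s = arccos(−tan 10.9° · tan 23.0°) = 94.69°, so 2H_s/15 = 12.6253 h.
B: H_s = arccos(−tan 49.4° · tan 14.7°) = 107.82°, so 2H_s/15 = 14.3760 h.
Ratio A/B = 12.6253 / 14.3760 = 0.8782.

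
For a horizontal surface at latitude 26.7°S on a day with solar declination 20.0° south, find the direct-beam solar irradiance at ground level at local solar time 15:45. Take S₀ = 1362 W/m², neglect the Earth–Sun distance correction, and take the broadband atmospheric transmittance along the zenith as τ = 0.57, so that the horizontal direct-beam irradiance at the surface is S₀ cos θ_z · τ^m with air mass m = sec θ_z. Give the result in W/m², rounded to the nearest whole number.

Hour angle H = 15° × (15.75 − 12) = 56.25°.
With φ = -26.7°, δ = -20.0°, H = 56.25°: sin φ sin δ = 0.1537, cos φ cos δ cos H = 0.4664, so cos θ_z = 0.6201.
Air mass m = 1/cos θ_z = 1/0.6201 = 1.613; τ^m = 0.57^1.613 = 0.4039.
Surface direct beam = 1362 × 0.6201 × 0.4039 = 341.12 W/m².

341 W/m²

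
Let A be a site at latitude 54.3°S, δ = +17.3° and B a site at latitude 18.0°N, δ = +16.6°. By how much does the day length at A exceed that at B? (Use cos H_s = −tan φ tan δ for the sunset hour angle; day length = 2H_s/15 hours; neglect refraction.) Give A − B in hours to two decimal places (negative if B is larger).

-4.17 h

A: H_s = arccos(−tan -54.3° · tan 17.3°) = 64.31°, so 2H_s/15 = 8.5747 h.
B: H_s = arccos(−tan 18.0° · tan 16.6°) = 95.56°, so 2H_s/15 = 12.7413 h.
A − B = 8.5747 − 12.7413 = -4.1666 h.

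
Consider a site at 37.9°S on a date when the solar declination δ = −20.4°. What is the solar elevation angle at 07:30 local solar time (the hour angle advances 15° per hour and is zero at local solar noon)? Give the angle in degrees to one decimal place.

Hour angle H = 15° × (7.5 − 12) = -67.50°.
cos θ_z = sin(-37.9°) sin(-20.4°) + cos(-37.9°) cos(-20.4°) cos(-67.50°) = 0.2141 + 0.2830 = 0.4971.
θ_z = arccos(0.4971) = 60.19°, so the elevation is 90° − 60.19° = 29.81°.

29.8°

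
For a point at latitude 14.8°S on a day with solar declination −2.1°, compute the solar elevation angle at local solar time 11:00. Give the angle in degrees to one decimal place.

Hour angle H = 15° × (11 − 12) = -15.00°.
With φ = -14.8°, δ = -2.1°, H = -15.00°: sin φ sin δ = 0.0094, cos φ cos δ cos H = 0.9333, so cos θ_z = 0.9427.
θ_z = arccos(0.9427) = 19.49°, so the elevation is 90° − 19.49° = 70.51°.

70.5°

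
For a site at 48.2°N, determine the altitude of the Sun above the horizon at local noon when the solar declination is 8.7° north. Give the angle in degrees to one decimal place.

50.5°

At local solar noon the hour angle is zero, so the elevation is 90° − |φ − δ| = 90° − |48.2° − (8.7°)| = 90° − 39.5° = 50.5°.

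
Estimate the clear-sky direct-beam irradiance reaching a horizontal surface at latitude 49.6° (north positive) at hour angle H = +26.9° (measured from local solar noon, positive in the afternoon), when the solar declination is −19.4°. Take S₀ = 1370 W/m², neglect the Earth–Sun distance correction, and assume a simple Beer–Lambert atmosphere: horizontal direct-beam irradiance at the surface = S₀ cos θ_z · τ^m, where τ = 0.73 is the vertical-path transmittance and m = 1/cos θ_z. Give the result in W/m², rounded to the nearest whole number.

136 W/m²

cos θ_z = sin(49.6°) sin(-19.4°) + cos(49.6°) cos(-19.4°) cos(26.90°) = -0.2530 + 0.5452 = 0.2922.
Air mass m = 1/cos θ_z = 1/0.2922 = 3.422; τ^m = 0.73^3.422 = 0.3406.
Surface direct beam = 1370 × 0.2922 × 0.3406 = 136.35 W/m².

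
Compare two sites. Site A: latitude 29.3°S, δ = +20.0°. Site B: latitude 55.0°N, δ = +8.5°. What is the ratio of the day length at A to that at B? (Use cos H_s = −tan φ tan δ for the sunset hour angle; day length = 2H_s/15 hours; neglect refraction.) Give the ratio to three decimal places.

0.764

A: H_s = arccos(−tan -29.3° · tan 20.0°) = 78.21°, so 2H_s/15 = 10.4280 h.
B: H_s = arccos(−tan 55.0° · tan 8.5°) = 102.32°, so 2H_s/15 = 13.6427 h.
Ratio A/B = 10.4280 / 13.6427 = 0.7644.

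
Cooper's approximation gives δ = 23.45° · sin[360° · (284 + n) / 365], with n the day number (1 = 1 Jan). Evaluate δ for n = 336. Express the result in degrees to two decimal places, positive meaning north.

360 × (284 + 336) / 365 = 611.507°; sin(611.507°) = -0.9484.
δ = 23.45 × -0.9484 = -22.240° ≈ -22.24°.

-22.24°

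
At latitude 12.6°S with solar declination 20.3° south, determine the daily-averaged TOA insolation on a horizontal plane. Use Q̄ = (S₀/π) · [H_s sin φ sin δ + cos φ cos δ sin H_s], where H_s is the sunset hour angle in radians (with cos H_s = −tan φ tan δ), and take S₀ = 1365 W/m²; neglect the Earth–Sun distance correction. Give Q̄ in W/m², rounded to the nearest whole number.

451 W/m²

The sunset hour angle satisfies cos H_s = −tan φ tan δ = -0.0827, giving H_s = 94.74°. In radians, H_s = 1.6535.
H_s sin φ sin δ = 1.6535 × -0.2181 × -0.3469 = 0.1251.
cos φ cos δ sin H_s = 0.9759 × 0.9379 × 0.9966 = 0.9122.
Q̄ = (1365/π) × (0.1251 + 0.9122) = 434.49 × 1.0373 = 450.70 W/m².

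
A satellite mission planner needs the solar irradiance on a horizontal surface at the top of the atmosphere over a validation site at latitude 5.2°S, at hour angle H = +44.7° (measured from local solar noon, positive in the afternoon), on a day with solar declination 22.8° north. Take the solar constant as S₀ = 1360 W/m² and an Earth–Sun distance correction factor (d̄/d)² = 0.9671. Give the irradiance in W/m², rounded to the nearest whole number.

812 W/m²

With φ = -5.2°, δ = 22.8°, H = 44.70°: sin φ sin δ = -0.0351, cos φ cos δ cos H = 0.6526, so cos θ_z = 0.6175.
Top-of-atmosphere irradiance = S₀ (d̄/d)² cos θ_z = 1360 × 0.9671 × 0.6175 = 812.17 W/m².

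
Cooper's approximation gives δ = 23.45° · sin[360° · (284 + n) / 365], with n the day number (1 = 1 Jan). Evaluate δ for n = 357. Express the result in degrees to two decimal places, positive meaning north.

360 × (284 + 357) / 365 = 632.219°; sin(632.219°) = -0.9993.
δ = 23.45 × -0.9993 = -23.434° ≈ -23.43°.

-23.43°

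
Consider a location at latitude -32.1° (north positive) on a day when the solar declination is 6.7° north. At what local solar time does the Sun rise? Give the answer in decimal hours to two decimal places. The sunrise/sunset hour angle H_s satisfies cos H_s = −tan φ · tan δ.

The sunset hour angle satisfies cos H_s = −tan φ tan δ = 0.0737, giving H_s = 85.77°.
Sunrise is at 12 − H_s/15 = 12 − 5.718 = 6.282 h local solar time.

6.28 h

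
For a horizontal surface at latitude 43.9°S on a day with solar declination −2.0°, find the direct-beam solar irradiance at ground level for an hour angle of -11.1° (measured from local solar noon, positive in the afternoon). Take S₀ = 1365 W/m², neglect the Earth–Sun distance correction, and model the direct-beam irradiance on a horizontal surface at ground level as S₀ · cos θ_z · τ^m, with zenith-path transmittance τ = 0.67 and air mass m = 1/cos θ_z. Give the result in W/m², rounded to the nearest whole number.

cos θ_z = sin(-43.9°) sin(-2.0°) + cos(-43.9°) cos(-2.0°) cos(-11.10°) = 0.0242 + 0.7066 = 0.7308.
Air mass m = 1/cos θ_z = 1/0.7308 = 1.368; τ^m = 0.67^1.368 = 0.5782.
Surface direct beam = 1365 × 0.7308 × 0.5782 = 576.78 W/m².

577 W/m²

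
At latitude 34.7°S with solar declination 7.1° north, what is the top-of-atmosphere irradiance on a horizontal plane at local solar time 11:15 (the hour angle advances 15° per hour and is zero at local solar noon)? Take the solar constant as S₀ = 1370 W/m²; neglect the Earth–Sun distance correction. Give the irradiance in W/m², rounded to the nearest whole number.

1000 W/m²

Hour angle H = 15° × (11.25 − 12) = -11.25°.
cos θ_z = sin(-34.7°) sin(7.1°) + cos(-34.7°) cos(7.1°) cos(-11.25°) = -0.0704 + 0.8002 = 0.7298.
Top-of-atmosphere irradiance = S₀ cos θ_z = 1370 × 0.7298 = 999.83 W/m².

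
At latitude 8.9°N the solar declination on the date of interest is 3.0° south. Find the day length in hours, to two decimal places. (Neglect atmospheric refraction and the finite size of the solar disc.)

11.94 hours

The sunset hour angle satisfies cos H_s = −tan φ tan δ = 0.0082, giving H_s = 89.53°.
Day length = 2 H_s / 15° h⁻¹ = 179.06° / 15 = 11.937 h.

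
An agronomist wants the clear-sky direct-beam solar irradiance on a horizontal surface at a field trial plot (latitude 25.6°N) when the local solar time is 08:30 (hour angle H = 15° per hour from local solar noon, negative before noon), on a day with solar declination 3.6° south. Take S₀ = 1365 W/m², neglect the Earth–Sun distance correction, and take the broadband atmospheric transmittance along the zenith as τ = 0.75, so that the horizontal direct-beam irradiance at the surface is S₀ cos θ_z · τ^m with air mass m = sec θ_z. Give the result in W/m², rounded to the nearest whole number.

409 W/m²

Hour angle H = 15° × (8.5 − 12) = -52.50°.
With φ = 25.6°, δ = -3.6°, H = -52.50°: sin φ sin δ = -0.0271, cos φ cos δ cos H = 0.5479, so cos θ_z = 0.5208.
Air mass m = 1/cos θ_z = 1/0.5208 = 1.920; τ^m = 0.75^1.920 = 0.5756.
Surface direct beam = 1365 × 0.5208 × 0.5756 = 409.19 W/m².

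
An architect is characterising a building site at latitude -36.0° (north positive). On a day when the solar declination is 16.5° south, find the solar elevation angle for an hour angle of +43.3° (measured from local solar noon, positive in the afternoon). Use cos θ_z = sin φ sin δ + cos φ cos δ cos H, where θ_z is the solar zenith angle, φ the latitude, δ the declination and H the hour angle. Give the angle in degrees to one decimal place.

cos θ_z = sin φ sin δ + cos φ cos δ cos H = (-0.5878)(-0.2840) + (0.8090)(0.9588)(0.7278) = 0.7315.
θ_z = arccos(0.7315) = 42.99°, so the elevation is 90° − 42.99° = 47.01°.

47.0°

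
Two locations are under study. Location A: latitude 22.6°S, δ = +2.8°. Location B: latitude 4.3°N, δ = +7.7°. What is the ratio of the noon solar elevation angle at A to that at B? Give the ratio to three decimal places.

A: 90° − |-22.6 − (2.8)| = 64.60°.
B: 90° − |4.3 − (7.7)| = 86.60°.
Ratio A/B = 64.6000 / 86.6000 = 0.7460.

0.746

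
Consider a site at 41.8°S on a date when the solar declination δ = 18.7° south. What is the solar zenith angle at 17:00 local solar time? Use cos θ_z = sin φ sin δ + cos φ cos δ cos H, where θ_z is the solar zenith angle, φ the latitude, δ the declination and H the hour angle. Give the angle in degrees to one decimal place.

Hour angle H = 15° × (17 − 12) = 75.00°.
cos θ_z = sin(-41.8°) sin(-18.7°) + cos(-41.8°) cos(-18.7°) cos(75.00°) = 0.2137 + 0.1828 = 0.3965.
θ_z = arccos(0.3965) = 66.64°.

66.6°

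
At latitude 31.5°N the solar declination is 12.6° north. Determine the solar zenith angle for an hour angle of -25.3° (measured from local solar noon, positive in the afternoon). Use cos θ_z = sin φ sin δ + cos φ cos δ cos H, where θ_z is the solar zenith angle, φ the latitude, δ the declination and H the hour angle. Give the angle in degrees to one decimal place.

30.0°

cos θ_z = sin φ sin δ + cos φ cos δ cos H = (0.5225)(0.2181) + (0.8526)(0.9759)(0.9041) = 0.8662.
θ_z = arccos(0.8662) = 29.98°.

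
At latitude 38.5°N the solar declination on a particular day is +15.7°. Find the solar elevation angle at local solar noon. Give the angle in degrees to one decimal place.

At local solar noon the hour angle is zero, so the elevation is 90° − |φ − δ| = 90° − |38.5° − (15.7°)| = 90° − 22.8° = 67.2°.

67.2°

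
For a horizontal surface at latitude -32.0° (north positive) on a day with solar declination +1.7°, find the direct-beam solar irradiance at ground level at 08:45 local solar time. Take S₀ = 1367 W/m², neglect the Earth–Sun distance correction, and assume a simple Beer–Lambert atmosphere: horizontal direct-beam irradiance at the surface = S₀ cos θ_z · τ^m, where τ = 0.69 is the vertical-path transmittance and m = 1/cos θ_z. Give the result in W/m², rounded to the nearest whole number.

Hour angle H = 15° × (8.75 − 12) = -48.75°.
cos θ_z = sin φ sin δ + cos φ cos δ cos H = (-0.5299)(0.0297) + (0.8480)(0.9996)(0.6593) = 0.5431.
Air mass m = 1/cos θ_z = 1/0.5431 = 1.841; τ^m = 0.69^1.841 = 0.5050.
Surface direct beam = 1367 × 0.5431 × 0.5050 = 374.92 W/m².

375 W/m²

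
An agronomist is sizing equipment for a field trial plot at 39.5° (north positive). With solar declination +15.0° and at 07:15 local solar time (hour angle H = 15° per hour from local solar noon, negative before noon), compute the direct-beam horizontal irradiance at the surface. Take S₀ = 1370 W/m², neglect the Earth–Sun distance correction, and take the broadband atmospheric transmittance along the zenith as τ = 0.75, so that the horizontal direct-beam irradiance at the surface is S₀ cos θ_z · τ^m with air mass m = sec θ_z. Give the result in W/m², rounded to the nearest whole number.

Hour angle H = 15° × (7.25 − 12) = -71.25°.
With φ = 39.5°, δ = 15.0°, H = -71.25°: sin φ sin δ = 0.1646, cos φ cos δ cos H = 0.2396, so cos θ_z = 0.4042.
Air mass m = 1/cos θ_z = 1/0.4042 = 2.474; τ^m = 0.75^2.474 = 0.4908.
Surface direct beam = 1370 × 0.4042 × 0.4908 = 271.78 W/m².

272 W/m²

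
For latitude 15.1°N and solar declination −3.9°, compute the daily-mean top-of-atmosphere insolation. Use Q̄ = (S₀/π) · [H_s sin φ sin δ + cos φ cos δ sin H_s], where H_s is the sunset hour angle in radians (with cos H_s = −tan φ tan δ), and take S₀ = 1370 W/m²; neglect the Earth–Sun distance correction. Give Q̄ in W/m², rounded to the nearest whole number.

−tan φ tan δ = −(0.2698)(-0.0682) = 0.0184; H_s = arccos(0.0184) = 88.95°. In radians, H_s = 1.5525.
H_s sin φ sin δ = 1.5525 × 0.2605 × -0.0680 = -0.0275.
cos φ cos δ sin H_s = 0.9655 × 0.9977 × 0.9998 = 0.9631.
Q̄ = (1370/π) × (-0.0275 + 0.9631) = 436.08 × 0.9356 = 408.00 W/m².

408 W/m²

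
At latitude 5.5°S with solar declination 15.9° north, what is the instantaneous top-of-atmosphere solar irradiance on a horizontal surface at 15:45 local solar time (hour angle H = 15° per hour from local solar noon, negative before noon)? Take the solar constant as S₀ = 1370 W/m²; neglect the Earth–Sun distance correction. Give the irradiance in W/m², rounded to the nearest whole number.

Hour angle H = 15° × (15.75 − 12) = 56.25°.
cos θ_z = sin φ sin δ + cos φ cos δ cos H = (-0.0958)(0.2740) + (0.9954)(0.9617)(0.5556) = 0.5056.
Top-of-atmosphere irradiance = S₀ cos θ_z = 1370 × 0.5056 = 692.67 W/m².

693 W/m²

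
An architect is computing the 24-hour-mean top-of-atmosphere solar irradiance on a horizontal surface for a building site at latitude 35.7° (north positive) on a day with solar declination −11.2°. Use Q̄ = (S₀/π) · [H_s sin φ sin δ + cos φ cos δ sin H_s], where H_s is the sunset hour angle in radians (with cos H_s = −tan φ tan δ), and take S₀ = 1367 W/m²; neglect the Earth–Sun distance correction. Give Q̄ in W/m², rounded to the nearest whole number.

273 W/m²

cos H_s = −tan(35.7°) · tan(-11.2°) = 0.1423, so H_s = arccos(0.1423) = 81.82°. In radians, H_s = 1.4280.
H_s sin φ sin δ = 1.4280 × 0.5835 × -0.1942 = -0.1618.
cos φ cos δ sin H_s = 0.8121 × 0.9810 × 0.9898 = 0.7885.
Q̄ = (1367/π) × (-0.1618 + 0.7885) = 435.13 × 0.6267 = 272.70 W/m².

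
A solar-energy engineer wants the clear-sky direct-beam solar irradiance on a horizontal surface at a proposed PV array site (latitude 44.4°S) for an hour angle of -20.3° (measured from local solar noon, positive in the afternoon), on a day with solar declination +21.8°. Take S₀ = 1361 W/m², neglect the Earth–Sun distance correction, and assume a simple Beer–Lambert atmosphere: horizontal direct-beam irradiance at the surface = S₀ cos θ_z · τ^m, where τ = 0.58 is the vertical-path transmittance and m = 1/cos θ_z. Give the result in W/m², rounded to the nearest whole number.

110 W/m²

With φ = -44.4°, δ = 21.8°, H = -20.30°: sin φ sin δ = -0.2598, cos φ cos δ cos H = 0.6222, so cos θ_z = 0.3624.
Air mass m = 1/cos θ_z = 1/0.3624 = 2.759; τ^m = 0.58^2.759 = 0.2225.
Surface direct beam = 1361 × 0.3624 × 0.2225 = 109.74 W/m².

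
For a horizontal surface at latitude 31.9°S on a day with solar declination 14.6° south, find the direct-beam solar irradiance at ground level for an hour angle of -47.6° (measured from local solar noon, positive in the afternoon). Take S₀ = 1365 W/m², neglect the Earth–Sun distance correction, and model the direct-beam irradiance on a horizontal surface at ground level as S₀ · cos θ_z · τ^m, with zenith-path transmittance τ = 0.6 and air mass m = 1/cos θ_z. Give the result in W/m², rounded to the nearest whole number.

cos θ_z = sin φ sin δ + cos φ cos δ cos H = (-0.5284)(-0.2521) + (0.8490)(0.9677)(0.6743) = 0.6872.
Air mass m = 1/cos θ_z = 1/0.6872 = 1.455; τ^m = 0.6^1.455 = 0.4756.
Surface direct beam = 1365 × 0.6872 × 0.4756 = 446.13 W/m².

446 W/m²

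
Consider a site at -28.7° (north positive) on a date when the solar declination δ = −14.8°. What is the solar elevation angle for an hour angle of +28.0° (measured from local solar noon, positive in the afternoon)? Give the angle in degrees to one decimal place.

60.6°

With φ = -28.7°, δ = -14.8°, H = 28.00°: sin φ sin δ = 0.1227, cos φ cos δ cos H = 0.7488, so cos θ_z = 0.8715.
θ_z = arccos(0.8715) = 29.37°, so the elevation is 90° − 29.37° = 60.63°.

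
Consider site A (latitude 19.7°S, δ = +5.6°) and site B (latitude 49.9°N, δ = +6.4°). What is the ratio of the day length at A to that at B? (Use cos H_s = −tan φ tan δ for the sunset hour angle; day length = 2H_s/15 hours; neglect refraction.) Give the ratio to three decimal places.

A: H_s = arccos(−tan -19.7° · tan 5.6°) = 87.99°, so 2H_s/15 = 11.7320 h.
B: H_s = arccos(−tan 49.9° · tan 6.4°) = 97.65°, so 2H_s/15 = 13.0200 h.
Ratio A/B = 11.7320 / 13.0200 = 0.9011.

0.901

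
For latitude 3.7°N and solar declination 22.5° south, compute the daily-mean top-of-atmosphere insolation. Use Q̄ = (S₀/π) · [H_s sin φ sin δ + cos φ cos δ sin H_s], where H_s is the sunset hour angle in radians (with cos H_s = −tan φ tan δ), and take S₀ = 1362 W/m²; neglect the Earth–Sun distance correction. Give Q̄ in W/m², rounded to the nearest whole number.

The sunset hour angle satisfies cos H_s = −tan φ tan δ = 0.0268, giving H_s = 88.46°. In radians, H_s = 1.5439.
H_s sin φ sin δ = 1.5439 × 0.0645 × -0.3827 = -0.0381.
cos φ cos δ sin H_s = 0.9979 × 0.9239 × 0.9996 = 0.9216.
Q̄ = (1362/π) × (-0.0381 + 0.9216) = 433.54 × 0.8835 = 383.03 W/m².

383 W/m²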